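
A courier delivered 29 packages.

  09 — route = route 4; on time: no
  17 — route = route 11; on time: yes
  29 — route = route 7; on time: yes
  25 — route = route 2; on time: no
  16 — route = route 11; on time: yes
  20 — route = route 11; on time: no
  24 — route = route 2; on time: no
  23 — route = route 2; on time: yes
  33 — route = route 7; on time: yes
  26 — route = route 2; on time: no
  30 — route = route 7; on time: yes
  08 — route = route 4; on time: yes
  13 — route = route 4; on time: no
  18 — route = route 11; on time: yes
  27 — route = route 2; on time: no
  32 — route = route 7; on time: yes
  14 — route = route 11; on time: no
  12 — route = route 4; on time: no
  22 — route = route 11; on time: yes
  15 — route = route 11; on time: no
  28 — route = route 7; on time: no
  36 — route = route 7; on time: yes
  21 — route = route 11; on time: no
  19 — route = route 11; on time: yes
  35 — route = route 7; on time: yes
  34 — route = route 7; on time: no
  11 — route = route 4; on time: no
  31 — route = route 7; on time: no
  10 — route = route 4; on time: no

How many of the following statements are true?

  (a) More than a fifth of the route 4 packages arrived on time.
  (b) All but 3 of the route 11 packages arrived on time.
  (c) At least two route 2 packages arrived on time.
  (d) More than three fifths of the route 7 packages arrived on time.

(a) route 4: |A| = 6, |A ∩ B| = 1; needs |A ∩ B| / |A| > 1/5 — false.
(b) route 11: |A| = 9, |A ∩ B| = 5; needs |A ∖ B| = 3 — false.
(c) route 2: |A| = 5, |A ∩ B| = 1; needs |A ∩ B| ≥ 2 — false.
(d) route 7: |A| = 9, |A ∩ B| = 6; needs |A ∩ B| / |A| > 3/5 — true.

1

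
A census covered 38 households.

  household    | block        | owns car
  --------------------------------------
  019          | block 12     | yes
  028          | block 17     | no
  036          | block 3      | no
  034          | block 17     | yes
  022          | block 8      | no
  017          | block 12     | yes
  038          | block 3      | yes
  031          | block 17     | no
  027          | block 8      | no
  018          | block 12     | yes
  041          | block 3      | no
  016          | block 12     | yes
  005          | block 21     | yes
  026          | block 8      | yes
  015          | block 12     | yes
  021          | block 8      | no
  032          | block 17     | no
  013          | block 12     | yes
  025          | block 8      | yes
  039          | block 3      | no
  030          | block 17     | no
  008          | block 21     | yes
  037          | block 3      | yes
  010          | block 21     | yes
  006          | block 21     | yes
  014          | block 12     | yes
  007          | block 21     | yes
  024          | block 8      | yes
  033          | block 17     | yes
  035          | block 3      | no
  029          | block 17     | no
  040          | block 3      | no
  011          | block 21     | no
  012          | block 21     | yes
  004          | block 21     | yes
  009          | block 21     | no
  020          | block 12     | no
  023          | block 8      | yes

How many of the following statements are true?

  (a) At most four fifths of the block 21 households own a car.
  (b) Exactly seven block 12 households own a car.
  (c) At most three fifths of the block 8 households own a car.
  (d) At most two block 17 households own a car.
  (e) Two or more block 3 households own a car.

5

(a) block 21: |A| = 9, |A ∩ B| = 7; needs |A ∩ B| / |A| ≤ 4/5 — true.
(b) block 12: |A| = 8, |A ∩ B| = 7; needs |A ∩ B| = 7 — true.
(c) block 8: |A| = 7, |A ∩ B| = 4; needs |A ∩ B| / |A| ≤ 3/5 — true.
(d) block 17: |A| = 7, |A ∩ B| = 2; needs |A ∩ B| ≤ 2 — true.
(e) block 3: |A| = 7, |A ∩ B| = 2; needs |A ∩ B| ≥ 2 — true.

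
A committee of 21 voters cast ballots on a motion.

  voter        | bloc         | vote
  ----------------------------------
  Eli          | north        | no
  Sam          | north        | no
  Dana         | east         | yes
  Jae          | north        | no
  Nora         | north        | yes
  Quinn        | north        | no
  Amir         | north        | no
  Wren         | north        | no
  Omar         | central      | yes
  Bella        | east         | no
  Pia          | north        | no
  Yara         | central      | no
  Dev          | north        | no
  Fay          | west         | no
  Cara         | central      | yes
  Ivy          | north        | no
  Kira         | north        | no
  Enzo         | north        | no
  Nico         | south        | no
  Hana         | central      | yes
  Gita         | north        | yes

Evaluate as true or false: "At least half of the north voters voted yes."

'At least half of the north voters voted yes' holds iff |A ∩ B| ≥ |A ∖ B|.
A (the restrictor) = {Eli, Sam, Jae, Nora, Quinn, Amir, Wren, Pia, Dev, Ivy, Kira, Enzo, Gita}, |A| = 13.
A ∩ B = {Nora, Gita}, so |A ∩ B| = 2.
A ∖ B = {Eli, Sam, Jae, Quinn, Amir, Wren, Pia, Dev, Ivy, Kira, Enzo}, so |A ∖ B| = 11.
2 < 11, so the statement is false.

False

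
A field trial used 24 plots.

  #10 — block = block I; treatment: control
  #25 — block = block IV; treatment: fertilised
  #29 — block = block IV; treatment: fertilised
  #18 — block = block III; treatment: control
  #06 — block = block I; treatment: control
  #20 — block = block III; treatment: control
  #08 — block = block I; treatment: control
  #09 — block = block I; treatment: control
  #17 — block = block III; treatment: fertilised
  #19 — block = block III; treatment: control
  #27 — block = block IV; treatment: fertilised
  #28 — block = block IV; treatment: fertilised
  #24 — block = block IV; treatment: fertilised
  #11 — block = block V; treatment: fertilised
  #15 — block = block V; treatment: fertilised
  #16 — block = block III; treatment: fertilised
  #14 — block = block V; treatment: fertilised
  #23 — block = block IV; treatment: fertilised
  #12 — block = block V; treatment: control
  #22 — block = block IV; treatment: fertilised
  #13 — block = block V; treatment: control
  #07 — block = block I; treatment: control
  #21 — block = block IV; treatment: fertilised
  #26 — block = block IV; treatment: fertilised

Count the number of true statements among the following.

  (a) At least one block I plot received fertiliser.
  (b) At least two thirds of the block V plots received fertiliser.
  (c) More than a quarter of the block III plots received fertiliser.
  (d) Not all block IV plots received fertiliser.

(a) block I: |A| = 5, |A ∩ B| = 0; needs A ∩ B ≠ ∅ (|A ∩ B| ≥ 1) — false.
(b) block V: |A| = 5, |A ∩ B| = 3; needs |A ∩ B| / |A| ≥ 2/3 — false.
(c) block III: |A| = 5, |A ∩ B| = 2; needs |A ∩ B| / |A| > 1/4 — true.
(d) block IV: |A| = 9, |A ∩ B| = 9; needs A ⊄ B (|A ∖ B| ≥ 1) — false.

1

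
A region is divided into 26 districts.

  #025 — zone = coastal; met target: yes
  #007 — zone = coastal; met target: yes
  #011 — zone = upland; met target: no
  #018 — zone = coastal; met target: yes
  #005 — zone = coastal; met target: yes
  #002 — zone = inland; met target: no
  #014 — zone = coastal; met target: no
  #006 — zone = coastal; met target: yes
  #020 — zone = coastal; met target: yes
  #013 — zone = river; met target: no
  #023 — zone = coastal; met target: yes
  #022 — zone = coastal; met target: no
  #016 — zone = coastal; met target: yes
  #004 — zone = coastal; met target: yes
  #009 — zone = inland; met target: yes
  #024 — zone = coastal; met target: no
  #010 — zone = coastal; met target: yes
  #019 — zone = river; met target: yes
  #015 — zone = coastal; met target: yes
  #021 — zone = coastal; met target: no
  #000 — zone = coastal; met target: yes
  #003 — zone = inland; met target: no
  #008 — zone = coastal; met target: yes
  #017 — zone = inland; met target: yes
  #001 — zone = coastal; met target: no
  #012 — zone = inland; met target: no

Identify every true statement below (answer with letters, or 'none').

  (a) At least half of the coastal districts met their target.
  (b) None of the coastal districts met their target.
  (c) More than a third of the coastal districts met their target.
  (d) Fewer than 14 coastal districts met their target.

(a), (c), (d)

|A| = 18, |A ∩ B| = 13, |A ∖ B| = 5.
(a) |A ∩ B| ≥ |A ∖ B|: holds.
(b) A ∩ B = ∅ (|A ∩ B| = 0): fails.
(c) |A ∩ B| / |A| > 1/3: holds.
(d) |A ∩ B| < 14: holds.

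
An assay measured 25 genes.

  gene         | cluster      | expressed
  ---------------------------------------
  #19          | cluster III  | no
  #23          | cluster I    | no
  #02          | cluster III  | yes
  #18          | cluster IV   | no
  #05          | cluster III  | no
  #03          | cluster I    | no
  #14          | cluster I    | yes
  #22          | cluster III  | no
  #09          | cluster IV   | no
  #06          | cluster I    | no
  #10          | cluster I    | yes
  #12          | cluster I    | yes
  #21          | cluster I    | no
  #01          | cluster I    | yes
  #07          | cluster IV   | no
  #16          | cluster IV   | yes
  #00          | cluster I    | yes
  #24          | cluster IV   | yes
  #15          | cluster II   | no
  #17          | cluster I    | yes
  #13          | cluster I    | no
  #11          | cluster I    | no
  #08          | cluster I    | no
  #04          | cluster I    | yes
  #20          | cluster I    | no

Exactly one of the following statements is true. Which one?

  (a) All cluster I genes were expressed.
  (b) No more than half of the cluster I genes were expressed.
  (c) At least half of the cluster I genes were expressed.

(b)

|A| = 15, |A ∩ B| = 7, |A ∖ B| = 8.
(a) requires A ⊆ B, i.e. every element of A is in B (|A ∖ B| = 0): false.
(b) requires |A ∩ B| ≤ |A ∖ B|: true.
(c) requires |A ∩ B| ≥ |A ∖ B|: false.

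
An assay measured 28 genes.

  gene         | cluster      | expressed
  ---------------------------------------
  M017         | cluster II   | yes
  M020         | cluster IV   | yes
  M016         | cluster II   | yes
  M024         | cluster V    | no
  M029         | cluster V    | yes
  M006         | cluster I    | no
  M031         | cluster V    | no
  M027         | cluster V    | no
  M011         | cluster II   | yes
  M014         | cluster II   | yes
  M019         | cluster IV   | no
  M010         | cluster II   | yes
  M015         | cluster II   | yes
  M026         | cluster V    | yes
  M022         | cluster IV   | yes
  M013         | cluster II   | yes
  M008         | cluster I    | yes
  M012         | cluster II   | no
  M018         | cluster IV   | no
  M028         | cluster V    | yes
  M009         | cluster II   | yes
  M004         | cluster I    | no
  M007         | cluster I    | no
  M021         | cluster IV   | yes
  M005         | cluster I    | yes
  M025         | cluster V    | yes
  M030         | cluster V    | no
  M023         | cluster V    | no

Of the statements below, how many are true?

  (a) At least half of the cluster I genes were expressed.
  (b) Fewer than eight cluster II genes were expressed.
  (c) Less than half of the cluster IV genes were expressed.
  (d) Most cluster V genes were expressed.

0

(a) cluster I: |A| = 5, |A ∩ B| = 2; needs |A ∩ B| ≥ |A ∖ B| — false.
(b) cluster II: |A| = 9, |A ∩ B| = 8; needs |A ∩ B| < 8 — false.
(c) cluster IV: |A| = 5, |A ∩ B| = 3; needs |A ∩ B| < |A ∖ B| — false.
(d) cluster V: |A| = 9, |A ∩ B| = 4; needs |A ∩ B| > |A ∖ B| — false.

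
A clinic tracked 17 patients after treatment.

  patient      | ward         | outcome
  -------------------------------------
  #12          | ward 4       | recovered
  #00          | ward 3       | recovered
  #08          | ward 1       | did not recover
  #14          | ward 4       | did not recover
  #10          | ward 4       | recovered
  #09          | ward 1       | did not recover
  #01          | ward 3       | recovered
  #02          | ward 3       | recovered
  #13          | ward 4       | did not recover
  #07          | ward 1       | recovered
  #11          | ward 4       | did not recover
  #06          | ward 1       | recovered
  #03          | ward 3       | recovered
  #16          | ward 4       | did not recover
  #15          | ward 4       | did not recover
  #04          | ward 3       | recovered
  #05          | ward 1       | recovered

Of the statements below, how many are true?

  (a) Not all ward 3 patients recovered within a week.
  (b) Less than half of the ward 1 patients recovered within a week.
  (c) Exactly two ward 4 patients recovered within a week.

1

(a) ward 3: |A| = 5, |A ∩ B| = 5; needs A ⊄ B (|A ∖ B| ≥ 1) — false.
(b) ward 1: |A| = 5, |A ∩ B| = 3; needs |A ∩ B| < |A ∖ B| — false.
(c) ward 4: |A| = 7, |A ∩ B| = 2; needs |A ∩ B| = 2 — true.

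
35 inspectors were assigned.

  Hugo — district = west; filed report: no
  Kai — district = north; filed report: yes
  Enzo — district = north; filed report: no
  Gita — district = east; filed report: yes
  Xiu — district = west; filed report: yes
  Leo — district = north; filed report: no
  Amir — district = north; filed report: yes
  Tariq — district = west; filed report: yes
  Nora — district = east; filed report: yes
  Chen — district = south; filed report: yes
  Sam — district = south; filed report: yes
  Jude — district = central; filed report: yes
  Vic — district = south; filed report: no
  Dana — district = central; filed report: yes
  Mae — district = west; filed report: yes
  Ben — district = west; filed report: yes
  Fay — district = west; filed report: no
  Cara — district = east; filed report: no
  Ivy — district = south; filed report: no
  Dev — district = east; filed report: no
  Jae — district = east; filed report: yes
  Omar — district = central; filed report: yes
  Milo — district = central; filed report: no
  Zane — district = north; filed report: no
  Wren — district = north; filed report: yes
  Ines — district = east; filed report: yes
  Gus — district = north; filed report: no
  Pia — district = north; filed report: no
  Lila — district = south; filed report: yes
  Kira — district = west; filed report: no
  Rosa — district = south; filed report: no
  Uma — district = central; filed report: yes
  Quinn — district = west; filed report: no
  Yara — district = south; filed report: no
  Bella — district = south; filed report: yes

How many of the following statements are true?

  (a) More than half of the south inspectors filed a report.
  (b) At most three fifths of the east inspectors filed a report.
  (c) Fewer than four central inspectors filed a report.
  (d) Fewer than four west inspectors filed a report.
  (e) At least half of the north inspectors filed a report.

0

(a) south: |A| = 8, |A ∩ B| = 4; needs |A ∩ B| > |A ∖ B| — false.
(b) east: |A| = 6, |A ∩ B| = 4; needs |A ∩ B| / |A| ≤ 3/5 — false.
(c) central: |A| = 5, |A ∩ B| = 4; needs |A ∩ B| < 4 — false.
(d) west: |A| = 8, |A ∩ B| = 4; needs |A ∩ B| < 4 — false.
(e) north: |A| = 8, |A ∩ B| = 3; needs |A ∩ B| ≥ |A ∖ B| — false.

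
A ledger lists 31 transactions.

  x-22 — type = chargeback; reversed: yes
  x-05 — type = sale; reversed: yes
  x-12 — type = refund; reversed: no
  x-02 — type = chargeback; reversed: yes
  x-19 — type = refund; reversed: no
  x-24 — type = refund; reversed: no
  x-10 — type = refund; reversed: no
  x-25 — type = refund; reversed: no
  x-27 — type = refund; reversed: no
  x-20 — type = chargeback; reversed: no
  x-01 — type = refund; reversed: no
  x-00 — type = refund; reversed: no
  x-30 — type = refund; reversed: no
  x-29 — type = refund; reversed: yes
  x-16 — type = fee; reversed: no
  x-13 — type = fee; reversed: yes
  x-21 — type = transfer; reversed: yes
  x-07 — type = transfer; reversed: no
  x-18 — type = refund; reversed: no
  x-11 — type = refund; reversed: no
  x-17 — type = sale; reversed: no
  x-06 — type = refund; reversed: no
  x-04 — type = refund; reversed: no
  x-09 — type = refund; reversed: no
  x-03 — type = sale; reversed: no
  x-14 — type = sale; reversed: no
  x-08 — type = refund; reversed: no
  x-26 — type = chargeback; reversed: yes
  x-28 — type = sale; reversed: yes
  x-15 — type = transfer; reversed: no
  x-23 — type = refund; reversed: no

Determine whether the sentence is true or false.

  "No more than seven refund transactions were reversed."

The determiner here denotes the relation: |A ∩ B| ≤ 7.
|A| = 17, |A ∩ B| = 1, |A ∖ B| = 16.
|A ∩ B| = 1, so the statement is true.

True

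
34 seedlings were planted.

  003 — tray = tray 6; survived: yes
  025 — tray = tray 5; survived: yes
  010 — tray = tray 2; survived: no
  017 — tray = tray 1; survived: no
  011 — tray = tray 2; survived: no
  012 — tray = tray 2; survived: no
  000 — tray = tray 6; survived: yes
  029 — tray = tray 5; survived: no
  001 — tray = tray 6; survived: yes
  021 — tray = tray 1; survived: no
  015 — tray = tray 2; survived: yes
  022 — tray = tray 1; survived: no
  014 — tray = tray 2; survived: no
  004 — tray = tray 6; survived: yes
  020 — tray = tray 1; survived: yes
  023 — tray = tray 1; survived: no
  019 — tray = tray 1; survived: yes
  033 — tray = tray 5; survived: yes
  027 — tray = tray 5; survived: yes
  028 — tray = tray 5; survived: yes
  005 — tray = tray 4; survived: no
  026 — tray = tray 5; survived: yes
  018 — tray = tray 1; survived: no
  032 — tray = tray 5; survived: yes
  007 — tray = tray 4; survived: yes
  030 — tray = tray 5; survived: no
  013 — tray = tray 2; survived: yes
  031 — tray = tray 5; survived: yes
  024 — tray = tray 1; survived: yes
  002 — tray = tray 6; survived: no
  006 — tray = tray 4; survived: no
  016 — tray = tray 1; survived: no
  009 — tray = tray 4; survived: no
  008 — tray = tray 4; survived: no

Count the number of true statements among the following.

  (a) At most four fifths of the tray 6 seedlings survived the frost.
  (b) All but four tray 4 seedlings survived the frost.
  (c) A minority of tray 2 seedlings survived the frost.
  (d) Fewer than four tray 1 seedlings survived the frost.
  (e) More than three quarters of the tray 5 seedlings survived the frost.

5

(a) tray 6: |A| = 5, |A ∩ B| = 4; needs |A ∩ B| / |A| ≤ 4/5 — true.
(b) tray 4: |A| = 5, |A ∩ B| = 1; needs |A ∖ B| = 4 — true.
(c) tray 2: |A| = 6, |A ∩ B| = 2; needs |A ∩ B| < |A ∖ B| — true.
(d) tray 1: |A| = 9, |A ∩ B| = 3; needs |A ∩ B| < 4 — true.
(e) tray 5: |A| = 9, |A ∩ B| = 7; needs |A ∩ B| / |A| > 3/4 — true.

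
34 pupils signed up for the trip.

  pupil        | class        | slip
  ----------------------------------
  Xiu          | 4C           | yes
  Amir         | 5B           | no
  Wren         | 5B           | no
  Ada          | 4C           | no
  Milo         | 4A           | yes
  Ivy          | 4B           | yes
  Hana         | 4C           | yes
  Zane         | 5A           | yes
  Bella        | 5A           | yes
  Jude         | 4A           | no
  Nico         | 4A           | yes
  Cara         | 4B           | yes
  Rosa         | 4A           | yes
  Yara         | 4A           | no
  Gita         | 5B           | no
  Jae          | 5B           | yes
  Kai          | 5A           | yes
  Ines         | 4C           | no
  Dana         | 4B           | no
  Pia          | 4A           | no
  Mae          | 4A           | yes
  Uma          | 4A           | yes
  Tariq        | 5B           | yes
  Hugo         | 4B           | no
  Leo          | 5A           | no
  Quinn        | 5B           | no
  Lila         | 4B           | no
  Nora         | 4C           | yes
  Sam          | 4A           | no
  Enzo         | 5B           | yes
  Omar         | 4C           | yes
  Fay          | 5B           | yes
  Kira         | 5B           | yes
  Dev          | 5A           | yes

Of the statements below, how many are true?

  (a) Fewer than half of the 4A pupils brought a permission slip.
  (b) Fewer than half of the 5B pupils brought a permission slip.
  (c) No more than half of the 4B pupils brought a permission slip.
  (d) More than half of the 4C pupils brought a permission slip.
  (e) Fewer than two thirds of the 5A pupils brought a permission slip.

(a) 4A: |A| = 9, |A ∩ B| = 5; needs |A ∩ B| < |A ∖ B| — false.
(b) 5B: |A| = 9, |A ∩ B| = 5; needs |A ∩ B| < |A ∖ B| — false.
(c) 4B: |A| = 5, |A ∩ B| = 2; needs |A ∩ B| ≤ |A ∖ B| — true.
(d) 4C: |A| = 6, |A ∩ B| = 4; needs |A ∩ B| > |A ∖ B| — true.
(e) 5A: |A| = 5, |A ∩ B| = 4; needs |A ∩ B| / |A| < 2/3 — false.

2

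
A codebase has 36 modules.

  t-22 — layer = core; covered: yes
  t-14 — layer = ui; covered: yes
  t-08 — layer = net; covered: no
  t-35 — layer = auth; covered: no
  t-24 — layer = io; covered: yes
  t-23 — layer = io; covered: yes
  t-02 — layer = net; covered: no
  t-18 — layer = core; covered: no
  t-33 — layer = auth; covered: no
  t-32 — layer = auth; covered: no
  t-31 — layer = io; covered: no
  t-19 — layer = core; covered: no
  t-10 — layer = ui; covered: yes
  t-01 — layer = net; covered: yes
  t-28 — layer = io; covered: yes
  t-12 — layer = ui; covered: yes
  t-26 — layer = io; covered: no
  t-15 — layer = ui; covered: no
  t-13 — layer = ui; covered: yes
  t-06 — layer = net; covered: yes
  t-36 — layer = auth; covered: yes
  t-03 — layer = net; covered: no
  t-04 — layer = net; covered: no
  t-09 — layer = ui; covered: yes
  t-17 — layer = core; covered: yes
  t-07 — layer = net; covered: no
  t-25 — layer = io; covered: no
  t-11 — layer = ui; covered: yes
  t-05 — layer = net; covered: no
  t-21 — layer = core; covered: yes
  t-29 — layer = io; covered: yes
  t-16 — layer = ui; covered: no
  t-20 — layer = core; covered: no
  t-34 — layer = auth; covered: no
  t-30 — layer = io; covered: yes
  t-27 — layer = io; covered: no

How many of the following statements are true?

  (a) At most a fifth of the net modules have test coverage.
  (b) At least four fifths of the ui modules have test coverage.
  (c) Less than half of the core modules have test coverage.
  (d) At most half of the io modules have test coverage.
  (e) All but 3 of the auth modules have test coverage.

0

(a) net: |A| = 8, |A ∩ B| = 2; needs |A ∩ B| / |A| ≤ 1/5 — false.
(b) ui: |A| = 8, |A ∩ B| = 6; needs |A ∩ B| / |A| ≥ 4/5 — false.
(c) core: |A| = 6, |A ∩ B| = 3; needs |A ∩ B| < |A ∖ B| — false.
(d) io: |A| = 9, |A ∩ B| = 5; needs |A ∩ B| ≤ |A ∖ B| — false.
(e) auth: |A| = 5, |A ∩ B| = 1; needs |A ∖ B| = 3 — false.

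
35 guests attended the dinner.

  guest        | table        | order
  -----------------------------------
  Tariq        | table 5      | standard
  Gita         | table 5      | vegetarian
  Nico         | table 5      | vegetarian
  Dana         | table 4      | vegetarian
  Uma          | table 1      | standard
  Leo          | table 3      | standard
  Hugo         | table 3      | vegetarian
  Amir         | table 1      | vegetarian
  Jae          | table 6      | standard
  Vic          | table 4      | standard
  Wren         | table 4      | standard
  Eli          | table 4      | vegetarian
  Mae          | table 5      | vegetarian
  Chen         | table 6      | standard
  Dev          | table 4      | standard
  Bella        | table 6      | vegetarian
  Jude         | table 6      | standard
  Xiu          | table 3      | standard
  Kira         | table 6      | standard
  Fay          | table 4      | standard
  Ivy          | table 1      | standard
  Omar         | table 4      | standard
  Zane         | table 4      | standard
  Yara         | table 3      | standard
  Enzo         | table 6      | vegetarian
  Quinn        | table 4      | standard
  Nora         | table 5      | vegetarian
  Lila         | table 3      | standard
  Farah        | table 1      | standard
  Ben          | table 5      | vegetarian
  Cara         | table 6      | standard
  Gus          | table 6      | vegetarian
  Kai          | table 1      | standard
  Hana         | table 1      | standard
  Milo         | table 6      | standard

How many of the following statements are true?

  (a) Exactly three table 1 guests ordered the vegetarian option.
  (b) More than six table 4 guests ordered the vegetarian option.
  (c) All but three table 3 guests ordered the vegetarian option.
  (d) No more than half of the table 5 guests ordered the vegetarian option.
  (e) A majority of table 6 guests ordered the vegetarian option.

(a) table 1: |A| = 6, |A ∩ B| = 1; needs |A ∩ B| = 3 — false.
(b) table 4: |A| = 9, |A ∩ B| = 2; needs |A ∩ B| > 6 — false.
(c) table 3: |A| = 5, |A ∩ B| = 1; needs |A ∖ B| = 3 — false.
(d) table 5: |A| = 6, |A ∩ B| = 5; needs |A ∩ B| ≤ |A ∖ B| — false.
(e) table 6: |A| = 9, |A ∩ B| = 3; needs |A ∩ B| > |A ∖ B| — false.

0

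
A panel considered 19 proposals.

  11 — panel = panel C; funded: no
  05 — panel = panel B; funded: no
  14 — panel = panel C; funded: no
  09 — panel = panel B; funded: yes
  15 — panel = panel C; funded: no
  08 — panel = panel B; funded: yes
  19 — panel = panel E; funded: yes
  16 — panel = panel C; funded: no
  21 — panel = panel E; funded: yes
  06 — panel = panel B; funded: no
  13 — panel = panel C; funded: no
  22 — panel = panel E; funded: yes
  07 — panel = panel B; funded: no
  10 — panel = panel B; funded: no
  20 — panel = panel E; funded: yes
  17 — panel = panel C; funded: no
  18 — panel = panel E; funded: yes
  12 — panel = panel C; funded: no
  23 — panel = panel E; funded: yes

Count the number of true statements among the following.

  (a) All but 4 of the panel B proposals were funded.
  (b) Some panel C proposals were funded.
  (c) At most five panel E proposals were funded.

(a) panel B: |A| = 6, |A ∩ B| = 2; needs |A ∖ B| = 4 — true.
(b) panel C: |A| = 7, |A ∩ B| = 0; needs A ∩ B ≠ ∅ (|A ∩ B| ≥ 1) — false.
(c) panel E: |A| = 6, |A ∩ B| = 6; needs |A ∩ B| ≤ 5 — false.

1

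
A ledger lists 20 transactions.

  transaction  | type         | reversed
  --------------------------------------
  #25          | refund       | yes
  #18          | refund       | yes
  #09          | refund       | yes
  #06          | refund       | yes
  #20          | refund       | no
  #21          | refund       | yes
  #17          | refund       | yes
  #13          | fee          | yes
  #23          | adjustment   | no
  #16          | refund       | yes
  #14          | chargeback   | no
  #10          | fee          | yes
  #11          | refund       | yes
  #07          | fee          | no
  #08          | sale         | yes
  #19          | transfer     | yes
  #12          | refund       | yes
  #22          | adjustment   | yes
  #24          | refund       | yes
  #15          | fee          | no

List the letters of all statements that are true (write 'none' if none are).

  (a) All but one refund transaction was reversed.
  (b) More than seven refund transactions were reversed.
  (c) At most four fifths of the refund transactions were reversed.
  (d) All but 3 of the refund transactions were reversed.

|A| = 11, |A ∩ B| = 10, |A ∖ B| = 1.
(a) |A ∖ B| = 1: holds.
(b) |A ∩ B| > 7: holds.
(c) |A ∩ B| / |A| ≤ 4/5: fails.
(d) |A ∖ B| = 3: fails.

(a), (b)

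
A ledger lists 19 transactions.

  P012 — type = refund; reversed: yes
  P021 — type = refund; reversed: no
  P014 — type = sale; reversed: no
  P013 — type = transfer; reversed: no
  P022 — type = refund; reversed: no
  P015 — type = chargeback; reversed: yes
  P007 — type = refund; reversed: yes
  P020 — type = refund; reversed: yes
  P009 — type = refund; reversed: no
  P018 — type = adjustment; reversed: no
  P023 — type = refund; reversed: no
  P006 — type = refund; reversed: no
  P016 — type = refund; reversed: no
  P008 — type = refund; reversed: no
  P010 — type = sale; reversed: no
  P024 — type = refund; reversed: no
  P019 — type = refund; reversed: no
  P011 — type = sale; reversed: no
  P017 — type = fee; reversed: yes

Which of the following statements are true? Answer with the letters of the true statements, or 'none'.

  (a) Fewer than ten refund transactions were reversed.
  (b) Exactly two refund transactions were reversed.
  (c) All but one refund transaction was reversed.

(a)

|A| = 12, |A ∩ B| = 3, |A ∖ B| = 9.
(a) |A ∩ B| < 10: holds.
(b) |A ∩ B| = 2: fails.
(c) |A ∖ B| = 1: fails.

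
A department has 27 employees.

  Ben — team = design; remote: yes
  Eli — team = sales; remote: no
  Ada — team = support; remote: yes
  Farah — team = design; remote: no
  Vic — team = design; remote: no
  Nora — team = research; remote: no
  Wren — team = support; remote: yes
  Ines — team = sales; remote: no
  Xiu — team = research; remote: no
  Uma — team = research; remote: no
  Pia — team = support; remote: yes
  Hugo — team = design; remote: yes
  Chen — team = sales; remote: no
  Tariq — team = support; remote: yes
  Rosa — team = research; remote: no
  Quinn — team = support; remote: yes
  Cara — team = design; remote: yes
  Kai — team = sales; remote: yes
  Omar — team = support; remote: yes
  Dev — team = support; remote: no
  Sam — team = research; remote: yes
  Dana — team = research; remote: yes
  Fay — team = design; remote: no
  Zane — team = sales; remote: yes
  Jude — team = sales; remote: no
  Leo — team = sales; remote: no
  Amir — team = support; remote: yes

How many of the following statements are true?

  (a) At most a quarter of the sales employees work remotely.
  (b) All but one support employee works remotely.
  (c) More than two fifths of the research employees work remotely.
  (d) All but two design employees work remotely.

1

(a) sales: |A| = 7, |A ∩ B| = 2; needs |A ∩ B| / |A| ≤ 1/4 — false.
(b) support: |A| = 8, |A ∩ B| = 7; needs |A ∖ B| = 1 — true.
(c) research: |A| = 6, |A ∩ B| = 2; needs |A ∩ B| / |A| > 2/5 — false.
(d) design: |A| = 6, |A ∩ B| = 3; needs |A ∖ B| = 2 — false.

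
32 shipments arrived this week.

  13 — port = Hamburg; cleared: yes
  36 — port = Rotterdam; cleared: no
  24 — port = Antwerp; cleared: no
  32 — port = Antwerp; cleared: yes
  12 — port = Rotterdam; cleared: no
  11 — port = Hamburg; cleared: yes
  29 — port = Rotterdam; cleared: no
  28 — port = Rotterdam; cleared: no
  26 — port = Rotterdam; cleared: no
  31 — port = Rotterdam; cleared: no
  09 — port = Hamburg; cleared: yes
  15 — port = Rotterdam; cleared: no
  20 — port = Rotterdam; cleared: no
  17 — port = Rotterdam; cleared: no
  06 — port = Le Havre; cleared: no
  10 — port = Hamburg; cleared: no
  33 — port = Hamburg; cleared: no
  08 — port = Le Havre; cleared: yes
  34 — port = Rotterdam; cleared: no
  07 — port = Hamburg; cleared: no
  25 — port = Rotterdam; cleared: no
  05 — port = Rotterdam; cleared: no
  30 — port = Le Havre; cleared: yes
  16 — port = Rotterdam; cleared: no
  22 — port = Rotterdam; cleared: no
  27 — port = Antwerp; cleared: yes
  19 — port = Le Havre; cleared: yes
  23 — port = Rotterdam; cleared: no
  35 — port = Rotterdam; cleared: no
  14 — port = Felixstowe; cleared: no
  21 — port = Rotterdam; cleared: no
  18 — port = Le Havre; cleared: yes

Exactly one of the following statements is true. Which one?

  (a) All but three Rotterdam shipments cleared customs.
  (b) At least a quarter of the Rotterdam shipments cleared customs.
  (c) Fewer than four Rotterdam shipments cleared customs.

|A| = 17, |A ∩ B| = 0, |A ∖ B| = 17.
(a) requires |A ∖ B| = 3: false.
(b) requires |A ∩ B| / |A| ≥ 1/4: false.
(c) requires |A ∩ B| < 4: true.

(c)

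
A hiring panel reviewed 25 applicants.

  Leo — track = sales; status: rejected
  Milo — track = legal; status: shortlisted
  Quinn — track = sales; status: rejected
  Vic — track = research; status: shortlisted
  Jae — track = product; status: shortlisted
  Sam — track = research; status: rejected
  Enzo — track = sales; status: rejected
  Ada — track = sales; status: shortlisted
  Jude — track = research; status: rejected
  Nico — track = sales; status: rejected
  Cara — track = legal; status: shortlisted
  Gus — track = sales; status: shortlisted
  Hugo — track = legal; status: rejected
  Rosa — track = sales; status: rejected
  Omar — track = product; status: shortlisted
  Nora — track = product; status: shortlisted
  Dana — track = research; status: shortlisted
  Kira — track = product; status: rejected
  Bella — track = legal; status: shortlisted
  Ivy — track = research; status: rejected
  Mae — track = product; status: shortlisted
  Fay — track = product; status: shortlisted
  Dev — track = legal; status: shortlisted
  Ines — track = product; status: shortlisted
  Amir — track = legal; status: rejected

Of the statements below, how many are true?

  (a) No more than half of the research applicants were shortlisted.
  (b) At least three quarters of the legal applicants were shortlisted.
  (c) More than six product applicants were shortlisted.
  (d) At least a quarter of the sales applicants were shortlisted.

2

(a) research: |A| = 5, |A ∩ B| = 2; needs |A ∩ B| ≤ |A ∖ B| — true.
(b) legal: |A| = 6, |A ∩ B| = 4; needs |A ∩ B| / |A| ≥ 3/4 — false.
(c) product: |A| = 7, |A ∩ B| = 6; needs |A ∩ B| > 6 — false.
(d) sales: |A| = 7, |A ∩ B| = 2; needs |A ∩ B| / |A| ≥ 1/4 — true.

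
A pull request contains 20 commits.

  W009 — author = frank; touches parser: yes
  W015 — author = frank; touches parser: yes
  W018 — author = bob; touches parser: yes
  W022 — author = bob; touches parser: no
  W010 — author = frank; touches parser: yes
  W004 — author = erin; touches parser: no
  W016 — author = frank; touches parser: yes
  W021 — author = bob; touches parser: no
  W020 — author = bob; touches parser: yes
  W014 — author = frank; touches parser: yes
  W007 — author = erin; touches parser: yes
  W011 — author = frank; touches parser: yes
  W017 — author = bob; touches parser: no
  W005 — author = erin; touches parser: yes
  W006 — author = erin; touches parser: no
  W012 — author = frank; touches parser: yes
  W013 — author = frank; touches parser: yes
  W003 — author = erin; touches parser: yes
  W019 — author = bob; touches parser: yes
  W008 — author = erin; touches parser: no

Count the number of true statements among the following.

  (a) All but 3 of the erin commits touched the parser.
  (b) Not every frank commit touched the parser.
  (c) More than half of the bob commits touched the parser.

(a) erin: |A| = 6, |A ∩ B| = 3; needs |A ∖ B| = 3 — true.
(b) frank: |A| = 8, |A ∩ B| = 8; needs A ⊄ B (|A ∖ B| ≥ 1) — false.
(c) bob: |A| = 6, |A ∩ B| = 3; needs |A ∩ B| > |A ∖ B| — false.

1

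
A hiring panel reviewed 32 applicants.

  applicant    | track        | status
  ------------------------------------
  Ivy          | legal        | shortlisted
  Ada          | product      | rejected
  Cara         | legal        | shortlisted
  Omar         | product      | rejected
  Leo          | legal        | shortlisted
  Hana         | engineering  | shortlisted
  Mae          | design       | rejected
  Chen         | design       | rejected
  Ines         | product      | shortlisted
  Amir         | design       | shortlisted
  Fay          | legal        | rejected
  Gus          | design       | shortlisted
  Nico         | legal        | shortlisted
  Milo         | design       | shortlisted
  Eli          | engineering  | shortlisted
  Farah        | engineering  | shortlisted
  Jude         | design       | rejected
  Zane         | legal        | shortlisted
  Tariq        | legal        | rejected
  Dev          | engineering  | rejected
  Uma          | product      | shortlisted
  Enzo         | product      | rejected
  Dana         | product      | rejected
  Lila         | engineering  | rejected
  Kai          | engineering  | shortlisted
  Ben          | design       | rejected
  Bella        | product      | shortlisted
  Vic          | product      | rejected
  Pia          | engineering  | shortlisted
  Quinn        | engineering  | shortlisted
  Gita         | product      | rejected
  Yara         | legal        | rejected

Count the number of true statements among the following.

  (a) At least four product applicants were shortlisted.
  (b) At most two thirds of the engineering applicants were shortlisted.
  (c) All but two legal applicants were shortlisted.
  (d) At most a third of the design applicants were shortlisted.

0

(a) product: |A| = 9, |A ∩ B| = 3; needs |A ∩ B| ≥ 4 — false.
(b) engineering: |A| = 8, |A ∩ B| = 6; needs |A ∩ B| / |A| ≤ 2/3 — false.
(c) legal: |A| = 8, |A ∩ B| = 5; needs |A ∖ B| = 2 — false.
(d) design: |A| = 7, |A ∩ B| = 3; needs |A ∩ B| / |A| ≤ 1/3 — false.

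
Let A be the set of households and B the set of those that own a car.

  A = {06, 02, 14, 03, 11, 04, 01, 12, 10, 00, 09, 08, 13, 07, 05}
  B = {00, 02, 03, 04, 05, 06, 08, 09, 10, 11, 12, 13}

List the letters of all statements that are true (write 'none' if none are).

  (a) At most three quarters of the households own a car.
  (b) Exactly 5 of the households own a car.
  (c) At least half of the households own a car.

(c)

|A| = 15, |A ∩ B| = 12, |A ∖ B| = 3.
(a) |A ∩ B| / |A| ≤ 3/4: fails.
(b) |A ∩ B| = 5: fails.
(c) |A ∩ B| ≥ |A ∖ B|: holds.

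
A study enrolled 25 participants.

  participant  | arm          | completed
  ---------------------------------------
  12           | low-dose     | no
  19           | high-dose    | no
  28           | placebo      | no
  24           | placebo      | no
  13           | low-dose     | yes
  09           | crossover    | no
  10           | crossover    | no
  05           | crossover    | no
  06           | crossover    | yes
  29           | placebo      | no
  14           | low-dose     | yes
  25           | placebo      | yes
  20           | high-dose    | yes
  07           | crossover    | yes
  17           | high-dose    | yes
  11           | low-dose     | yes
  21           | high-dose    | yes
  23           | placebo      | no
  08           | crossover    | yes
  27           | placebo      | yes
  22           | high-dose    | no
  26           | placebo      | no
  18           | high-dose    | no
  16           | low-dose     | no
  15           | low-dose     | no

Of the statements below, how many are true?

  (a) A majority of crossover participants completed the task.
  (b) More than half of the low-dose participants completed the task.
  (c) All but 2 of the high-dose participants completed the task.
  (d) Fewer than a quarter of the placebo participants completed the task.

0

(a) crossover: |A| = 6, |A ∩ B| = 3; needs |A ∩ B| > |A ∖ B| — false.
(b) low-dose: |A| = 6, |A ∩ B| = 3; needs |A ∩ B| > |A ∖ B| — false.
(c) high-dose: |A| = 6, |A ∩ B| = 3; needs |A ∖ B| = 2 — false.
(d) placebo: |A| = 7, |A ∩ B| = 2; needs |A ∩ B| / |A| < 1/4 — false.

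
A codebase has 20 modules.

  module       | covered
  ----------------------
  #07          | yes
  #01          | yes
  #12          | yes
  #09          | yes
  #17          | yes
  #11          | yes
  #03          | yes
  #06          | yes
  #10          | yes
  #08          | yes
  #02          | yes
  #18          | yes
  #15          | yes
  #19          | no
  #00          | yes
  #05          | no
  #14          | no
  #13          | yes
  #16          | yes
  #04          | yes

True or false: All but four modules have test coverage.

'All but four modules have test coverage' holds iff |A ∖ B| = 4.
|A| = 20, |A ∩ B| = 17, |A ∖ B| = 3.
|A ∖ B| = 3, so the statement is false.

False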